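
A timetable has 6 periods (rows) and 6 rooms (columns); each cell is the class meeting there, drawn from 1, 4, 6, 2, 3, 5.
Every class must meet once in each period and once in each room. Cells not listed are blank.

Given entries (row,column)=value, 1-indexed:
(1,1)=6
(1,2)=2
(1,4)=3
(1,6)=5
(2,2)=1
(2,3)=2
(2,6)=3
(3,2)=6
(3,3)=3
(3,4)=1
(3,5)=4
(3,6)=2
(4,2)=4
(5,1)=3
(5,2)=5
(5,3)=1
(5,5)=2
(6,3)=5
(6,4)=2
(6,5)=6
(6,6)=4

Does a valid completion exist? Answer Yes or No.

No period or room among the givens repeats a symbol, and propagating forced cells runs into no contradiction.
One valid completion exists (for instance, 6 2 4 3 1 5 / 4 1 2 6 5 3 / 5 6 3 1 4 2 / 2 4 6 5 3 1 / 3 5 1 4 2 6 / 1 3 5 2 6 4).

Yes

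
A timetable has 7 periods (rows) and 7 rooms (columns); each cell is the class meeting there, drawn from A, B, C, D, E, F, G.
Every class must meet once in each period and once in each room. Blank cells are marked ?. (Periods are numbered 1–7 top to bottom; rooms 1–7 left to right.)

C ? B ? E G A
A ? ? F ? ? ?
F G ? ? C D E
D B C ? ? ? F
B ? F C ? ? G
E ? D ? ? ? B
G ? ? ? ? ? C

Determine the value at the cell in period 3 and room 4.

Period 1, room 4: period 1 has {A, B, C, E, G} and room 4 has {C, F}, leaving only D.
Period 1, room 2: period 1 has {A, B, C, D, E, G} and room 2 has {B, G}, leaving only F.
Period 2, room 7: period 2 has {A, F} and room 7 has {A, B, C, E, F, G}, leaving only D.
Period 3, room 3: period 3 has {C, D, E, F, G} and room 3 has {B, C, D, F}, leaving only A.
Period 3 already has {A, C, D, E, F, G} and room 4 already has {C, D, F}, so period 3, room 4 must be B.

B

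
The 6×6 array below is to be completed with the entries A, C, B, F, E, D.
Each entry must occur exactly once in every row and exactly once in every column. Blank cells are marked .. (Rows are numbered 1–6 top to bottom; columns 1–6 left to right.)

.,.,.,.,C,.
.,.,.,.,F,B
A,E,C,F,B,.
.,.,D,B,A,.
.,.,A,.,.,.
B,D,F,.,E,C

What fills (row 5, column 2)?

Row 2, column 3: row 2 has {B, F} and column 3 has {A, C, F, D}, leaving only E.
Row 1, column 3: row 1 has {C} and column 3 has {A, C, F, E, D}, leaving only B.
Row 3, column 6: row 3 has {A, C, B, F, E} and column 6 has {C, B}, leaving only D.
Row 5, column 5: row 5 has {A} and column 5 has {A, C, B, F, E}, leaving only D.
Row 6, column 4: row 6 has {C, B, F, E, D} and column 4 has {B, F}, leaving only A.
Row 5, column 2 is narrowed to {C, B, F}.
If it were C, then row 4, column 2 would be left with no valid symbol.
If it were F, then row 4, column 2 would be left with no valid symbol.
So row 5, column 2 must be B.

B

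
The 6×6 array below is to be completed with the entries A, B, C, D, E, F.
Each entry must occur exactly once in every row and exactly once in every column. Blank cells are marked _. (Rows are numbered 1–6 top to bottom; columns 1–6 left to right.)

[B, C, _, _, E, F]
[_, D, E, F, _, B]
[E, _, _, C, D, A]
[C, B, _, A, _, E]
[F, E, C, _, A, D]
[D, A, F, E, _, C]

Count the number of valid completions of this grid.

1

Row 1, column 3: eliminating its row and column leaves {A, D}.
Row 1, column 4: eliminating its row and column leaves {D}.
Row 2, column 1: eliminating its row and column leaves {A}.
Row 2, column 5: eliminating its row and column leaves {C}.
Row 3, column 2: eliminating its row and column leaves {F}.
Row 3, column 3: eliminating its row and column leaves {B}.
Row 4, column 3: eliminating its row and column leaves {D}.
Row 4, column 5: eliminating its row and column leaves {F}.
Row 5, column 4: eliminating its row and column leaves {B}.
Row 6, column 5: eliminating its row and column leaves {B}.
Only one assignment across all blanks avoids any row or column repeat, giving 1 completion.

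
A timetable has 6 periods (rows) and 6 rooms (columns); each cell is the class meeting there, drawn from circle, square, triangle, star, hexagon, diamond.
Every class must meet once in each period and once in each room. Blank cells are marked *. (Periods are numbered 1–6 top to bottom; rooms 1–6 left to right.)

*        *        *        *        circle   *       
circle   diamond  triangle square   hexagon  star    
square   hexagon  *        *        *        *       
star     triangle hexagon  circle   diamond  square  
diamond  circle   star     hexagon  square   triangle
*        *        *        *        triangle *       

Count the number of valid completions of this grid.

3

Period 1, room 1: eliminating its period and room leaves {triangle, hexagon}.
Period 1, room 2: eliminating its period and room leaves {square, star}.
Period 1, room 3: eliminating its period and room leaves {square, diamond}.
Period 1, room 4: eliminating its period and room leaves {triangle, star, diamond}.
Period 1, room 6: eliminating its period and room leaves {hexagon, diamond}.
Period 3, room 3: eliminating its period and room leaves {circle, diamond}.
Period 3, room 4: eliminating its period and room leaves {triangle, star, diamond}.
Period 3, room 5: eliminating its period and room leaves {star}.
Period 3, room 6: eliminating its period and room leaves {circle, diamond}.
Period 6, room 1: eliminating its period and room leaves {hexagon}.
Period 6, room 2: eliminating its period and room leaves {square, star}.
Period 6, room 3: eliminating its period and room leaves {circle, square, diamond}.
Period 6, room 4: eliminating its period and room leaves {star, diamond}.
Period 6, room 6: eliminating its period and room leaves {circle, hexagon, diamond}.
Enumerating the assignments across these blanks that avoid any period or room repeat gives 3 completions.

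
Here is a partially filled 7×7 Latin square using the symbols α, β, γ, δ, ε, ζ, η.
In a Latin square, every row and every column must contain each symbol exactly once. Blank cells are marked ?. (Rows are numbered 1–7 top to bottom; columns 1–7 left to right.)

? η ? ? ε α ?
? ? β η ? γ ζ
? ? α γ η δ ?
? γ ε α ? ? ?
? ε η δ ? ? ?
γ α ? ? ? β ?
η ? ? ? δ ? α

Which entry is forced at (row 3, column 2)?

Row 2, column 2: row 2 has {β, γ, ζ, η} and column 2 has {α, γ, ε, η}, leaving only δ.
Row 2, column 5: row 2 has {β, γ, δ, ζ, η} and column 5 has {δ, ε, η}, leaving only α.
Row 2, column 1: row 2 has {α, β, γ, δ, ζ, η} and column 1 has {γ, η}, leaving only ε.
Row 5, column 6: row 5 has {δ, ε, η} and column 6 has {α, β, γ, δ}, leaving only ζ.
Row 4, column 6: row 4 has {α, γ, ε} and column 6 has {α, β, γ, δ, ζ}, leaving only η.
Row 6, column 5: row 6 has {α, β, γ} and column 5 has {α, δ, ε, η}, leaving only ζ.
Row 4, column 5: row 4 has {α, γ, ε, η} and column 5 has {α, δ, ε, ζ, η}, leaving only β.
Row 4, column 7: row 4 has {α, β, γ, ε, η} and column 7 has {α, ζ}, leaving only δ.
Row 4, column 1: row 4 has {α, β, γ, δ, ε, η} and column 1 has {γ, ε, η}, leaving only ζ.
Row 3, column 1: row 3 has {α, γ, δ, η} and column 1 has {γ, ε, ζ, η}, leaving only β.
Row 3 already has {α, β, γ, δ, η} and column 2 already has {α, γ, δ, ε, η}, so row 3, column 2 must be ζ.

ζ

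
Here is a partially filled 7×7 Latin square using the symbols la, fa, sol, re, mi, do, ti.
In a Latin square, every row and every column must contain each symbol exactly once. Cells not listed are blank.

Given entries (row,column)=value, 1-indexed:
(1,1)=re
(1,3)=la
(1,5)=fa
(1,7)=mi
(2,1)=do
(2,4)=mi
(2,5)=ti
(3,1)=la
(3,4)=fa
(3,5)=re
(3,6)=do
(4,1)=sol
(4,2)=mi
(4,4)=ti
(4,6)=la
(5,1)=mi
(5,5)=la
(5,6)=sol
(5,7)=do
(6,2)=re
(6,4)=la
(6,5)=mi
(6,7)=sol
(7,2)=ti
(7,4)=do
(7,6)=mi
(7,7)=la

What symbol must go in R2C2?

Row 1, column 4: row 1 has {la, fa, re, mi} and column 4 has {la, fa, mi, do, ti}, leaving only sol.
Row 1, column 2: row 1 has {la, fa, sol, re, mi} and column 2 has {re, mi, ti}, leaving only do.
Row 1, column 6: row 1 has {la, fa, sol, re, mi, do} and column 6 has {la, sol, mi, do}, leaving only ti.
Row 3, column 2: row 3 has {la, fa, re, do} and column 2 has {re, mi, do, ti}, leaving only sol.
Row 3, column 7: row 3 has {la, fa, sol, re, do} and column 7 has {la, sol, mi, do}, leaving only ti.
Row 3, column 3: row 3 has {la, fa, sol, re, do, ti} and column 3 has {la}, leaving only mi.
Row 4, column 5: row 4 has {la, sol, mi, ti} and column 5 has {la, fa, re, mi, ti}, leaving only do.
Row 5, column 2: row 5 has {la, sol, mi, do} and column 2 has {sol, re, mi, do, ti}, leaving only fa.
Row 2 already has {mi, do, ti} and column 2 already has {fa, sol, re, mi, do, ti}, so row 2, column 2 must be la.

la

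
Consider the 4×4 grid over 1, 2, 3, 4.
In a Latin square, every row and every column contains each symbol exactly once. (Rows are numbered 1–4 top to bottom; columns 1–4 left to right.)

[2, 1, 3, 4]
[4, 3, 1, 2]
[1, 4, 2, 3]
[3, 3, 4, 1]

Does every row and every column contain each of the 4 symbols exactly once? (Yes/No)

No

Column 2 contains 3 twice (at rows 2 and 4), so it is not a permutation.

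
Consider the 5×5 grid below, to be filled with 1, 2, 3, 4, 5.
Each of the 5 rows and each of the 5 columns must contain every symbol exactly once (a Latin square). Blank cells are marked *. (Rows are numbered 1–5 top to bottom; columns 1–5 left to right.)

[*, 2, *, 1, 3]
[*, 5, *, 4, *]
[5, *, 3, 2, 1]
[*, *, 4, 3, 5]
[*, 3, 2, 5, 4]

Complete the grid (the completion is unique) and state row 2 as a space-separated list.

Row 2, column 3: row 2 has {4, 5} and column 3 has {2, 3, 4}, leaving only 1.
Row 2, column 5: row 2 has {1, 4, 5} and column 5 has {1, 3, 4, 5}, leaving only 2.
Row 2, column 1: row 2 has {1, 2, 4, 5} and column 1 has {5}, leaving only 3.
So row 2 reads: 3 5 1 4 2.

3 5 1 4 2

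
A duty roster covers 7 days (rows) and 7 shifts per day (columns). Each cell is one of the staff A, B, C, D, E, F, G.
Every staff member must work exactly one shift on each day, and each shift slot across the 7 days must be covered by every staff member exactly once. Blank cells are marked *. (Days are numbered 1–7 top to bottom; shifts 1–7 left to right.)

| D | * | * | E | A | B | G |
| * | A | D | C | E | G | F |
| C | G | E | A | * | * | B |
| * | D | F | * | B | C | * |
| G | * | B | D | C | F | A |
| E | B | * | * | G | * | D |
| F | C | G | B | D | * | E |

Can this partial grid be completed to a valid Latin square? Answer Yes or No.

No

Day 4, shift 7: day 4 together with shift 7 already contain {A, B, C, D, E, F, G} — every symbol — so nothing can go there. The grid has no valid completion.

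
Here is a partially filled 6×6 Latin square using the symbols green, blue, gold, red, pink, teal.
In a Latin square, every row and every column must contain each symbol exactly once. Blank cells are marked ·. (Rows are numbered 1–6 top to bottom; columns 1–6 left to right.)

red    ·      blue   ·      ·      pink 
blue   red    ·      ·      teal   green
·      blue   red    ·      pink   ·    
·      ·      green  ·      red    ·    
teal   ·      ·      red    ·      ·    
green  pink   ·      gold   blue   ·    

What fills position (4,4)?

Row 2, column 4: row 2 has {green, blue, red, teal} and column 4 has {gold, red}, leaving only pink.
Row 2, column 3: row 2 has {green, blue, red, pink, teal} and column 3 has {green, blue, red}, leaving only gold.
Row 3, column 1: row 3 has {blue, red, pink} and column 1 has {green, blue, red, teal}, leaving only gold.
Row 3, column 6: row 3 has {blue, gold, red, pink} and column 6 has {green, pink}, leaving only teal.
Row 3, column 4: row 3 has {blue, gold, red, pink, teal} and column 4 has {gold, red, pink}, leaving only green.
Row 1, column 4: row 1 has {blue, red, pink} and column 4 has {green, gold, red, pink}, leaving only teal.
Row 4 already has {green, red} and column 4 already has {green, gold, red, pink, teal}, so row 4, column 4 must be blue.

blue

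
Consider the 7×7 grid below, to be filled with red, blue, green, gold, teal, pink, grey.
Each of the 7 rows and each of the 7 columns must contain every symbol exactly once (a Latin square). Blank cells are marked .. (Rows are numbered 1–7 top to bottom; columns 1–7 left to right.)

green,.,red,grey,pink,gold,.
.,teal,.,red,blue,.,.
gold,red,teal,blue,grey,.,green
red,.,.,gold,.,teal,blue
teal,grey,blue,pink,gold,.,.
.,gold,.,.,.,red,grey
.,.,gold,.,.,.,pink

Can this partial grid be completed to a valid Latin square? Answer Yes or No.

Yes

No row or column among the givens repeats a symbol, and propagating forced cells runs into no contradiction.
One valid completion exists (for instance, green blue red grey pink gold teal / pink teal green red blue grey gold / gold red teal blue grey pink green / red pink grey gold green teal blue / teal grey blue pink gold green red / blue gold pink green teal red grey / grey green gold teal red blue pink).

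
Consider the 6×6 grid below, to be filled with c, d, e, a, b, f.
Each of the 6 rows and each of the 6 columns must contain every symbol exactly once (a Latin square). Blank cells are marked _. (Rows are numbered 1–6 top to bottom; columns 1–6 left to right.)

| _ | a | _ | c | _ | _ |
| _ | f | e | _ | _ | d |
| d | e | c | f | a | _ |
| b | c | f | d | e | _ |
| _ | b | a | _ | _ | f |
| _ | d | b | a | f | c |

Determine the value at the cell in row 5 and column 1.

Row 1, column 3: row 1 has {c, a} and column 3 has {c, e, a, b, f}, leaving only d.
Row 1, column 5: row 1 has {c, d, a} and column 5 has {e, a, f}, leaving only b.
Row 1, column 6: row 1 has {c, d, a, b} and column 6 has {c, d, f}, leaving only e.
Row 1, column 1: row 1 has {c, d, e, a, b} and column 1 has {d, b}, leaving only f.
Row 2, column 4: row 2 has {d, e, f} and column 4 has {c, d, a, f}, leaving only b.
Row 2, column 5: row 2 has {d, e, b, f} and column 5 has {e, a, b, f}, leaving only c.
Row 2, column 1: row 2 has {c, d, e, b, f} and column 1 has {d, b, f}, leaving only a.
Row 3, column 6: row 3 has {c, d, e, a, f} and column 6 has {c, d, e, f}, leaving only b.
Row 4, column 6: row 4 has {c, d, e, b, f} and column 6 has {c, d, e, b, f}, leaving only a.
Row 5, column 4: row 5 has {a, b, f} and column 4 has {c, d, a, b, f}, leaving only e.
Row 5 already has {e, a, b, f} and column 1 already has {d, a, b, f}, so row 5, column 1 must be c.

c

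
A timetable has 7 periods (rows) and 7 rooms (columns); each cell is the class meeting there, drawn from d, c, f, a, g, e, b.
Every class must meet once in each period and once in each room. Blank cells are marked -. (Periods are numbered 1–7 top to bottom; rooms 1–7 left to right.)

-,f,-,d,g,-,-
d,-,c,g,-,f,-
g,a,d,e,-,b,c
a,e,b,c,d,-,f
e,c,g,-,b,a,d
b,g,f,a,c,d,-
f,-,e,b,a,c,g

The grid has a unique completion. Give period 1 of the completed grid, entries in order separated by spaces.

Period 1, room 1: period 1 has {d, f, g} and room 1 has {d, f, a, g, e, b}, leaving only c.
Period 1, room 3: period 1 has {d, c, f, g} and room 3 has {d, c, f, g, e, b}, leaving only a.
Period 1, room 6: period 1 has {d, c, f, a, g} and room 6 has {d, c, f, a, b}, leaving only e.
Period 1, room 7: period 1 has {d, c, f, a, g, e} and room 7 has {d, c, f, g}, leaving only b.
So period 1 reads: c f a d g e b.

c f a d g e b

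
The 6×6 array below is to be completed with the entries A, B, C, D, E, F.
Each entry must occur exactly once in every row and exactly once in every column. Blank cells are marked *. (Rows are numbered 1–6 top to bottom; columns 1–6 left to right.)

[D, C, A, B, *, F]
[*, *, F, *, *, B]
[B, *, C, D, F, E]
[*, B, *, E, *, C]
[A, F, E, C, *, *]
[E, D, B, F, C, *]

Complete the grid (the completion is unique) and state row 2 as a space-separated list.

C E F A D B

Row 2, column 1: row 2 has {B, F} and column 1 has {A, B, D, E}, leaving only C.
Row 2, column 4: row 2 has {B, C, F} and column 4 has {B, C, D, E, F}, leaving only A.
Row 2, column 2: row 2 has {A, B, C, F} and column 2 has {B, C, D, F}, leaving only E.
Row 2, column 5: row 2 has {A, B, C, E, F} and column 5 has {C, F}, leaving only D.
So row 2 reads: C E F A D B.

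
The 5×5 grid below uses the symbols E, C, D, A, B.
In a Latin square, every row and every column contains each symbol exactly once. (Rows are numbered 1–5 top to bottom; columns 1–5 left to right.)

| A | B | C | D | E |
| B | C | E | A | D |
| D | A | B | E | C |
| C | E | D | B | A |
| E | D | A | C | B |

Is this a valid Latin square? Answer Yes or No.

Yes

Each row is a permutation of the 5 symbols, and so is each column.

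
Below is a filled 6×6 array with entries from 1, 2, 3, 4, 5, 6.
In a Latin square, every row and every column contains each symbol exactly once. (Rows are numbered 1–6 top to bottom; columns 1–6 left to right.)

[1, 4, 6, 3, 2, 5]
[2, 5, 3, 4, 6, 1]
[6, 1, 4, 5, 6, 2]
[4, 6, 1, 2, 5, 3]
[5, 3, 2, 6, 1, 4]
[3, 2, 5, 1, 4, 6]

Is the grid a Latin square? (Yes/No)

Column 5 contains 6 twice (at rows 2 and 3), so it is not a permutation.

No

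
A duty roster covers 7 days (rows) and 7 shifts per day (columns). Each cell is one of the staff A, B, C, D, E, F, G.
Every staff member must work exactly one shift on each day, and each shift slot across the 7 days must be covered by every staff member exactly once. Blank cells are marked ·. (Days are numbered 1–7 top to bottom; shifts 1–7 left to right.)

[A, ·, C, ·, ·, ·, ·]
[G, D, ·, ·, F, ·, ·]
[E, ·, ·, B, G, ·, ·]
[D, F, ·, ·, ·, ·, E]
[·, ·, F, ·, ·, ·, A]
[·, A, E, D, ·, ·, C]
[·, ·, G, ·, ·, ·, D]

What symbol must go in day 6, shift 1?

Day 2, shift 7: day 2 has {D, F, G} and shift 7 has {A, C, D, E}, leaving only B.
Day 2, shift 3: day 2 has {B, D, F, G} and shift 3 has {C, E, F, G}, leaving only A.
Day 3, shift 2: day 3 has {B, E, G} and shift 2 has {A, D, F}, leaving only C.
Day 3, shift 3: day 3 has {B, C, E, G} and shift 3 has {A, C, E, F, G}, leaving only D.
Day 3, shift 7: day 3 has {B, C, D, E, G} and shift 7 has {A, B, C, D, E}, leaving only F.
Day 1, shift 7: day 1 has {A, C} and shift 7 has {A, B, C, D, E, F}, leaving only G.
Day 3, shift 6: day 3 has {B, C, D, E, F, G} and shift 6 has {}, leaving only A.
Day 4, shift 3: day 4 has {D, E, F} and shift 3 has {A, C, D, E, F, G}, leaving only B.
Day 6, shift 5: day 6 has {A, C, D, E} and shift 5 has {F, G}, leaving only B.
Day 6 already has {A, B, C, D, E} and shift 1 already has {A, D, E, G}, so day 6, shift 1 must be F.

F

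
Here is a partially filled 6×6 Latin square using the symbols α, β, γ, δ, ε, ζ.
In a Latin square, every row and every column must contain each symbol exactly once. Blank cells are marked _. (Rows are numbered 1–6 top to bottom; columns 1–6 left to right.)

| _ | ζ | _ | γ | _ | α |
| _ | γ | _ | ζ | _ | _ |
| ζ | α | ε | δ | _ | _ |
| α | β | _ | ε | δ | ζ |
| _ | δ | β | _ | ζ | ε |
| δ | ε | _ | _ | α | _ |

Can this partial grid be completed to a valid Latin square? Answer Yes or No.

Yes

No row or column among the givens repeats a symbol, and propagating forced cells runs into no contradiction.
One valid completion exists (for instance, β ζ δ γ ε α / ε γ α ζ β δ / ζ α ε δ γ β / α β γ ε δ ζ / γ δ β α ζ ε / δ ε ζ β α γ).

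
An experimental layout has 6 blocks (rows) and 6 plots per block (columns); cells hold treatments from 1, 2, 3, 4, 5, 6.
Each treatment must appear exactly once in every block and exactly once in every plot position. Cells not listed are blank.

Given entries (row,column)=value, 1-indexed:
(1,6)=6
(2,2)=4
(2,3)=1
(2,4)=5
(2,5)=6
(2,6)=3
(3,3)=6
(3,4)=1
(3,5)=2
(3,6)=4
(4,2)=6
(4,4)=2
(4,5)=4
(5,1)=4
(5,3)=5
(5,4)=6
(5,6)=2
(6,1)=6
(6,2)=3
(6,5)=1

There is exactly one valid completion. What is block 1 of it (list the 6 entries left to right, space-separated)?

1 2 4 3 5 6

Block 2, plot 1: block 2 has {1, 3, 4, 5, 6} and plot 1 has {4, 6}, leaving only 2.
Block 3, plot 2: block 3 has {1, 2, 4, 6} and plot 2 has {3, 4, 6}, leaving only 5.
Block 3, plot 1: block 3 has {1, 2, 4, 5, 6} and plot 1 has {2, 4, 6}, leaving only 3.
Block 4, plot 3: block 4 has {2, 4, 6} and plot 3 has {1, 5, 6}, leaving only 3.
Block 5, plot 2: block 5 has {2, 4, 5, 6} and plot 2 has {3, 4, 5, 6}, leaving only 1.
Block 1, plot 2: block 1 has {6} and plot 2 has {1, 3, 4, 5, 6}, leaving only 2.
Block 1, plot 3: block 1 has {2, 6} and plot 3 has {1, 3, 5, 6}, leaving only 4.
Block 1, plot 4: block 1 has {2, 4, 6} and plot 4 has {1, 2, 5, 6}, leaving only 3.
Block 1, plot 5: block 1 has {2, 3, 4, 6} and plot 5 has {1, 2, 4, 6}, leaving only 5.
Block 1, plot 1: block 1 has {2, 3, 4, 5, 6} and plot 1 has {2, 3, 4, 6}, leaving only 1.
So block 1 reads: 1 2 4 3 5 6.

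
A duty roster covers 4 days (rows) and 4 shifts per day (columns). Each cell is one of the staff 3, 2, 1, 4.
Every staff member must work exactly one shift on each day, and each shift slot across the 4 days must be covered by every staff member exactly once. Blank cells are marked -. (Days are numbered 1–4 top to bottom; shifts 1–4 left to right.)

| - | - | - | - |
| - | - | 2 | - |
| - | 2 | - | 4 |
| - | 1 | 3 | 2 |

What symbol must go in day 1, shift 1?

2

Day 3, shift 3: day 3 has {2, 4} and shift 3 has {3, 2}, leaving only 1.
Day 1, shift 3: day 1 has {} and shift 3 has {3, 2, 1}, leaving only 4.
Day 1, shift 2: day 1 has {4} and shift 2 has {2, 1}, leaving only 3.
Day 1, shift 4: day 1 has {3, 4} and shift 4 has {2, 4}, leaving only 1.
Day 1 already has {3, 1, 4} and shift 1 already has {}, so day 1, shift 1 must be 2.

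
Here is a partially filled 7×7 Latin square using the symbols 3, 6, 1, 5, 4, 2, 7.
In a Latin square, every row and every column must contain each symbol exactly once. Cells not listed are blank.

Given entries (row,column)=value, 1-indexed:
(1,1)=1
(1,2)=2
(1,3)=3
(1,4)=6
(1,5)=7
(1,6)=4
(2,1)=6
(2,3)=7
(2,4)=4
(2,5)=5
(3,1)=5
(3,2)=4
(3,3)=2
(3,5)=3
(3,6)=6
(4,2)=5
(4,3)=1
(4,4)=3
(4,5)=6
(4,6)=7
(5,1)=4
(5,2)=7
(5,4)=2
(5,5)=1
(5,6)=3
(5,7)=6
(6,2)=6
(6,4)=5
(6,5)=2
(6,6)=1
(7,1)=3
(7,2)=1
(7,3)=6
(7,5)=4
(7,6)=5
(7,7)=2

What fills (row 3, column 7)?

Row 1, column 7: row 1 has {3, 6, 1, 4, 2, 7} and column 7 has {6, 2}, leaving only 5.
Row 2, column 2: row 2 has {6, 5, 4, 7} and column 2 has {6, 1, 5, 4, 2, 7}, leaving only 3.
Row 2, column 6: row 2 has {3, 6, 5, 4, 7} and column 6 has {3, 6, 1, 5, 4, 7}, leaving only 2.
Row 2, column 7: row 2 has {3, 6, 5, 4, 2, 7} and column 7 has {6, 5, 2}, leaving only 1.
Row 3 already has {3, 6, 5, 4, 2} and column 7 already has {6, 1, 5, 2}, so row 3, column 7 must be 7.

7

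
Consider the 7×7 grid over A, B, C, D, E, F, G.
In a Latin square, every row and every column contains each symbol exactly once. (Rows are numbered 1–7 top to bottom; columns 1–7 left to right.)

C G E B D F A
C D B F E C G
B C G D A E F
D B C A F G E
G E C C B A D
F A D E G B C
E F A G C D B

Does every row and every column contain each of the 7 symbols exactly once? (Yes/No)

No

Row 2 contains C twice (at columns 1 and 6); row 5 is also not a permutation.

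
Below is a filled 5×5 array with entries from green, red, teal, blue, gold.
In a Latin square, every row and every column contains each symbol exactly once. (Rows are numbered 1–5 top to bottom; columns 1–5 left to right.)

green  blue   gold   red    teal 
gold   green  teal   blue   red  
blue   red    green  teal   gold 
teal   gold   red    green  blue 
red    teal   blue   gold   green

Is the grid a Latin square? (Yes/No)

Each row is a permutation of the 5 symbols, and so is each column.

Yes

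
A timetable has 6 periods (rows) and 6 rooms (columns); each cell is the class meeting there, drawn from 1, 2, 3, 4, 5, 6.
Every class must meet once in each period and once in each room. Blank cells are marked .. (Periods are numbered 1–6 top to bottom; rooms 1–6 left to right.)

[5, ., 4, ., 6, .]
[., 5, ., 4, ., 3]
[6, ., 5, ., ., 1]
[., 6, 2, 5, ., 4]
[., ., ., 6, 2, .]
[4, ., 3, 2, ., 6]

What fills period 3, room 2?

2

Period 1, room 6: period 1 has {4, 5, 6} and room 6 has {1, 3, 4, 6}, leaving only 2.
Period 2, room 5: period 2 has {3, 4, 5} and room 5 has {2, 6}, leaving only 1.
Period 2, room 1: period 2 has {1, 3, 4, 5} and room 1 has {4, 5, 6}, leaving only 2.
Period 2, room 3: period 2 has {1, 2, 3, 4, 5} and room 3 has {2, 3, 4, 5}, leaving only 6.
Period 3, room 4: period 3 has {1, 5, 6} and room 4 has {2, 4, 5, 6}, leaving only 3.
Period 1, room 4: period 1 has {2, 4, 5, 6} and room 4 has {2, 3, 4, 5, 6}, leaving only 1.
Period 1, room 2: period 1 has {1, 2, 4, 5, 6} and room 2 has {5, 6}, leaving only 3.
Period 3, room 5: period 3 has {1, 3, 5, 6} and room 5 has {1, 2, 6}, leaving only 4.
Period 3 already has {1, 3, 4, 5, 6} and room 2 already has {3, 5, 6}, so period 3, room 2 must be 2.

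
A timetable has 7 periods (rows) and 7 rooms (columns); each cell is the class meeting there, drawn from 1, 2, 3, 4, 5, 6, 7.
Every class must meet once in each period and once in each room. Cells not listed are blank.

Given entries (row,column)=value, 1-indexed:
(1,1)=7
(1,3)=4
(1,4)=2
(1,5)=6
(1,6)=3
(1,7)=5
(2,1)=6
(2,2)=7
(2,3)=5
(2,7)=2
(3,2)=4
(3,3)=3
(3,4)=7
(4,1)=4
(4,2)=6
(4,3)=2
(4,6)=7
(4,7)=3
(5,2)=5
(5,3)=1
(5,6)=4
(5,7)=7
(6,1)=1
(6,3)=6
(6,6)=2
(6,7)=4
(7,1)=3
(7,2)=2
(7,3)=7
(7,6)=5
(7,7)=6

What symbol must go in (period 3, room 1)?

5

Period 1, room 2: period 1 has {2, 3, 4, 5, 6, 7} and room 2 has {2, 4, 5, 6, 7}, leaving only 1.
Period 2, room 6: period 2 has {2, 5, 6, 7} and room 6 has {2, 3, 4, 5, 7}, leaving only 1.
Period 3, room 6: period 3 has {3, 4, 7} and room 6 has {1, 2, 3, 4, 5, 7}, leaving only 6.
Period 3, room 7: period 3 has {3, 4, 6, 7} and room 7 has {2, 3, 4, 5, 6, 7}, leaving only 1.
Period 5, room 1: period 5 has {1, 4, 5, 7} and room 1 has {1, 3, 4, 6, 7}, leaving only 2.
Period 3 already has {1, 3, 4, 6, 7} and room 1 already has {1, 2, 3, 4, 6, 7}, so period 3, room 1 must be 5.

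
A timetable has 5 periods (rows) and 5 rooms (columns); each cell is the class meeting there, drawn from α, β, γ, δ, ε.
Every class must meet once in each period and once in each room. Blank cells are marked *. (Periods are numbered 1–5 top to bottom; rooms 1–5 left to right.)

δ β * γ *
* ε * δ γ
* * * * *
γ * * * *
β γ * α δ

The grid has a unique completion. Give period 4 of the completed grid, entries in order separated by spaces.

Period 2, room 1: period 2 has {γ, δ, ε} and room 1 has {β, γ, δ}, leaving only α.
Period 2, room 3: period 2 has {α, γ, δ, ε} and room 3 has {}, leaving only β.
Period 3, room 1: period 3 has {} and room 1 has {α, β, γ, δ}, leaving only ε.
Period 3, room 4: period 3 has {ε} and room 4 has {α, γ, δ}, leaving only β.
Period 4, room 4: period 4 has {γ} and room 4 has {α, β, γ, δ}, leaving only ε.
Period 3, room 5: period 3 has {β, ε} and room 5 has {γ, δ}, leaving only α.
Period 4, room 5: period 4 has {γ, ε} and room 5 has {α, γ, δ}, leaving only β.
Period 1, room 5: period 1 has {β, γ, δ} and room 5 has {α, β, γ, δ}, leaving only ε.
Period 1, room 3: period 1 has {β, γ, δ, ε} and room 3 has {β}, leaving only α.
Period 4, room 3: period 4 has {β, γ, ε} and room 3 has {α, β}, leaving only δ.
Period 4, room 2: period 4 has {β, γ, δ, ε} and room 2 has {β, γ, ε}, leaving only α.
So period 4 reads: γ α δ ε β.

γ α δ ε β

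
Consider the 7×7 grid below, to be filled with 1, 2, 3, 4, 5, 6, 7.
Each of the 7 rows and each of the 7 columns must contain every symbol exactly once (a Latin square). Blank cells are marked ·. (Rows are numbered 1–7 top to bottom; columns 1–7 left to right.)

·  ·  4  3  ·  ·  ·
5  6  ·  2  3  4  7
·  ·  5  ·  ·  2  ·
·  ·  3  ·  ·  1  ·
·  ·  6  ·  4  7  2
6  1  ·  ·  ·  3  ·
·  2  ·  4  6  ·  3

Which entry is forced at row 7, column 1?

Row 2, column 3: row 2 has {2, 3, 4, 5, 6, 7} and column 3 has {3, 4, 5, 6}, leaving only 1.
Row 7, column 3: row 7 has {2, 3, 4, 6} and column 3 has {1, 3, 4, 5, 6}, leaving only 7.
Row 7 already has {2, 3, 4, 6, 7} and column 1 already has {5, 6}, so row 7, column 1 must be 1.

1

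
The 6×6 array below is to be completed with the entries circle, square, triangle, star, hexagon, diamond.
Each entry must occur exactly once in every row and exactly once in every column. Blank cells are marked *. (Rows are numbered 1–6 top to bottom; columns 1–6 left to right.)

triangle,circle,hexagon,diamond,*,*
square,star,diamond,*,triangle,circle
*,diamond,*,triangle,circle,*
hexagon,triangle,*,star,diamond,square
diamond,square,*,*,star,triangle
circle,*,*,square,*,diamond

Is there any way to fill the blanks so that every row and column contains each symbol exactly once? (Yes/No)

Row 1, column 5: row 1 has {circle, triangle, hexagon, diamond} and column 5 has {circle, triangle, star, diamond}, so it must be square.
Row 1, column 6: row 1 has {circle, square, triangle, hexagon, diamond} and column 6 has {circle, square, triangle, diamond}, so it must be star.
Row 2, column 4: row 2 has {circle, square, triangle, star, diamond} and column 4 has {square, triangle, star, diamond}, so it must be hexagon.
Row 3, column 1: row 3 has {circle, triangle, diamond} and column 1 has {circle, square, triangle, hexagon, diamond}, so it must be star.
Row 3, column 3: row 3 has {circle, triangle, star, diamond} and column 3 has {hexagon, diamond}, so it must be square.
Row 3, column 6: row 3 has {circle, square, triangle, star, diamond} and column 6 has {circle, square, triangle, star, diamond}, so it must be hexagon.
Row 4, column 3: row 4 has {square, triangle, star, hexagon, diamond} and column 3 has {square, hexagon, diamond}, so it must be circle.
Now row 5, column 3: row 5 together with column 3 already contain {circle, square, triangle, star, hexagon, diamond} — every symbol — so nothing can go there. The grid has no valid completion.

No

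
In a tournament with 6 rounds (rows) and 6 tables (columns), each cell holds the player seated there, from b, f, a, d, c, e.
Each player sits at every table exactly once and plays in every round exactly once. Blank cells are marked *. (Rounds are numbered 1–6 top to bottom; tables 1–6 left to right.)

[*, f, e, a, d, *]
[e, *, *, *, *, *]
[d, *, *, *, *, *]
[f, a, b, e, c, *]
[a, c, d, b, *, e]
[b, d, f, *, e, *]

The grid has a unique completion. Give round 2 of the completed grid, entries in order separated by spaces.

Round 2, table 2: round 2 has {e} and table 2 has {f, a, d, c}, leaving only b.
Round 1, table 1: round 1 has {f, a, d, e} and table 1 has {b, f, a, d, e}, leaving only c.
Round 1, table 6: round 1 has {f, a, d, c, e} and table 6 has {e}, leaving only b.
Round 3, table 2: round 3 has {d} and table 2 has {b, f, a, d, c}, leaving only e.
Round 4, table 6: round 4 has {b, f, a, c, e} and table 6 has {b, e}, leaving only d.
Round 5, table 5: round 5 has {b, a, d, c, e} and table 5 has {d, c, e}, leaving only f.
Round 2, table 5: round 2 has {b, e} and table 5 has {f, d, c, e}, leaving only a.
Round 2, table 3: round 2 has {b, a, e} and table 3 has {b, f, d, e}, leaving only c.
Round 2, table 6: round 2 has {b, a, c, e} and table 6 has {b, d, e}, leaving only f.
Round 2, table 4: round 2 has {b, f, a, c, e} and table 4 has {b, a, e}, leaving only d.
So round 2 reads: e b c d a f.

e b c d a f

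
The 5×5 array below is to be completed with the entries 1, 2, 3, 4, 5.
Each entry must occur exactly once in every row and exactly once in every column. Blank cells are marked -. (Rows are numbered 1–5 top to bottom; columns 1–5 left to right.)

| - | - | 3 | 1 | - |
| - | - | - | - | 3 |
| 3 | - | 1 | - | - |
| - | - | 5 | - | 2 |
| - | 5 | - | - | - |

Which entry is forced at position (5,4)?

Row 5, column 4 is narrowed to {2, 3, 4}.
If it were 2, then row 5, column 5 would be left with no valid symbol.
If it were 4, then row 5, column 5 would be left with no valid symbol.
So row 5, column 4 must be 3.

3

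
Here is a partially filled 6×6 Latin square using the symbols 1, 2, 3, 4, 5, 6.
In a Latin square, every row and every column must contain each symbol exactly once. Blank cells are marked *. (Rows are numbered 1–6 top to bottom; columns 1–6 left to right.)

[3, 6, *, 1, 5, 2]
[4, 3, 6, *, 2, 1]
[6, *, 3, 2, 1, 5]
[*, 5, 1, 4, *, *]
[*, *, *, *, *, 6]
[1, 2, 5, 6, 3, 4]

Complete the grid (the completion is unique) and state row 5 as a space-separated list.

5 1 2 3 4 6

Row 5, column 5: row 5 has {6} and column 5 has {1, 2, 3, 5}, leaving only 4.
Row 5, column 2: row 5 has {4, 6} and column 2 has {2, 3, 5, 6}, leaving only 1.
Row 5, column 3: row 5 has {1, 4, 6} and column 3 has {1, 3, 5, 6}, leaving only 2.
Row 5, column 1: row 5 has {1, 2, 4, 6} and column 1 has {1, 3, 4, 6}, leaving only 5.
Row 5, column 4: row 5 has {1, 2, 4, 5, 6} and column 4 has {1, 2, 4, 6}, leaving only 3.
So row 5 reads: 5 1 2 3 4 6.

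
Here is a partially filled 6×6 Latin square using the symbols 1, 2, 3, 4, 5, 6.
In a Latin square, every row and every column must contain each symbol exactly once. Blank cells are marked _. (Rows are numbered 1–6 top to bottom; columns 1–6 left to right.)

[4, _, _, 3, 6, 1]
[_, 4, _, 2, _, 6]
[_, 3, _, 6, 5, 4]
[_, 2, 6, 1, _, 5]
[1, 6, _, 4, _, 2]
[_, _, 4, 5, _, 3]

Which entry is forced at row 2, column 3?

3

Row 1, column 2: row 1 has {1, 3, 4, 6} and column 2 has {2, 3, 4, 6}, leaving only 5.
Row 1, column 3: row 1 has {1, 3, 4, 5, 6} and column 3 has {4, 6}, leaving only 2.
Row 3, column 1: row 3 has {3, 4, 5, 6} and column 1 has {1, 4}, leaving only 2.
Row 3, column 3: row 3 has {2, 3, 4, 5, 6} and column 3 has {2, 4, 6}, leaving only 1.
Row 4, column 1: row 4 has {1, 2, 5, 6} and column 1 has {1, 2, 4}, leaving only 3.
Row 2, column 1: row 2 has {2, 4, 6} and column 1 has {1, 2, 3, 4}, leaving only 5.
Row 2 already has {2, 4, 5, 6} and column 3 already has {1, 2, 4, 6}, so row 2, column 3 must be 3.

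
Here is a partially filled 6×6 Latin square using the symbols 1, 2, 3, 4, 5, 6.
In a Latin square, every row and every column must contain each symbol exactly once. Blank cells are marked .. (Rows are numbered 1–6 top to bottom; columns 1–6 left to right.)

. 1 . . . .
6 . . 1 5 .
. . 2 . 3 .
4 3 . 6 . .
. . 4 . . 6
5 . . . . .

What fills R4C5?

Row 2, column 3: row 2 has {1, 5, 6} and column 3 has {2, 4}, leaving only 3.
Row 3, column 1: row 3 has {2, 3} and column 1 has {4, 5, 6}, leaving only 1.
Row 4, column 5 is narrowed to {1, 2}.
If it were 1, then row 5, column 5 would be left with no valid symbol.
So row 4, column 5 must be 2.

2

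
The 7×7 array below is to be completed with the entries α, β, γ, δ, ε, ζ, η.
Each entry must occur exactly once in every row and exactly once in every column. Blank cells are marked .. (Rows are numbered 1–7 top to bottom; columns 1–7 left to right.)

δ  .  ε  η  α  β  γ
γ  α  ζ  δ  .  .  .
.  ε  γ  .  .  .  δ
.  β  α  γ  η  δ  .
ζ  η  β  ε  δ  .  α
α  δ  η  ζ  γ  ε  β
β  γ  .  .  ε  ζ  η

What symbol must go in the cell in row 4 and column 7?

Row 1, column 2: row 1 has {α, β, γ, δ, ε, η} and column 2 has {α, β, γ, δ, ε, η}, leaving only ζ.
Row 2, column 5: row 2 has {α, γ, δ, ζ} and column 5 has {α, γ, δ, ε, η}, leaving only β.
Row 2, column 6: row 2 has {α, β, γ, δ, ζ} and column 6 has {β, δ, ε, ζ}, leaving only η.
Row 2, column 7: row 2 has {α, β, γ, δ, ζ, η} and column 7 has {α, β, γ, δ, η}, leaving only ε.
Row 4 already has {α, β, γ, δ, η} and column 7 already has {α, β, γ, δ, ε, η}, so row 4, column 7 must be ζ.

ζ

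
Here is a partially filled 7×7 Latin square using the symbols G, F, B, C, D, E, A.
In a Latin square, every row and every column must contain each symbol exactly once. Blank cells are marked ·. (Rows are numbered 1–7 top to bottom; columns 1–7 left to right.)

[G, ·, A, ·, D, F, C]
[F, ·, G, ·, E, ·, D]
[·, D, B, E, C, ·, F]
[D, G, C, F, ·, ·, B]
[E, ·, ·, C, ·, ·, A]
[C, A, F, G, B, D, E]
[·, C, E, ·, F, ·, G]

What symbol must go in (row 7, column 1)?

Row 1, column 4: row 1 has {G, F, C, D, A} and column 4 has {G, F, C, E}, leaving only B.
Row 1, column 2: row 1 has {G, F, B, C, D, A} and column 2 has {G, C, D, A}, leaving only E.
Row 2, column 2: row 2 has {G, F, D, E} and column 2 has {G, C, D, E, A}, leaving only B.
Row 2, column 4: row 2 has {G, F, B, D, E} and column 4 has {G, F, B, C, E}, leaving only A.
Row 2, column 6: row 2 has {G, F, B, D, E, A} and column 6 has {F, D}, leaving only C.
Row 3, column 1: row 3 has {F, B, C, D, E} and column 1 has {G, F, C, D, E}, leaving only A.
Row 7 already has {G, F, C, E} and column 1 already has {G, F, C, D, E, A}, so row 7, column 1 must be B.

B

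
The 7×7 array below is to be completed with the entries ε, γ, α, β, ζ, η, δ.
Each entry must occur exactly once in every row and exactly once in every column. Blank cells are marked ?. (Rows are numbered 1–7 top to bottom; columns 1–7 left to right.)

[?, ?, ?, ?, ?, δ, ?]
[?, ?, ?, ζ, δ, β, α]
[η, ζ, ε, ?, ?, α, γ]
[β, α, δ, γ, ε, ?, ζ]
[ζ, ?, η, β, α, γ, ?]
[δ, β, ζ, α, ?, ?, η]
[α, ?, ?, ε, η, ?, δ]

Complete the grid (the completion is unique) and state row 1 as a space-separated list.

Row 1, column 4: row 1 has {δ} and column 4 has {ε, γ, α, β, ζ}, leaving only η.
Row 2, column 3: row 2 has {α, β, ζ, δ} and column 3 has {ε, ζ, η, δ}, leaving only γ.
Row 2, column 1: row 2 has {γ, α, β, ζ, δ} and column 1 has {α, β, ζ, η, δ}, leaving only ε.
Row 1, column 1: row 1 has {η, δ} and column 1 has {ε, α, β, ζ, η, δ}, leaving only γ.
Row 1, column 2: row 1 has {γ, η, δ} and column 2 has {α, β, ζ}, leaving only ε.
Row 1, column 7: row 1 has {ε, γ, η, δ} and column 7 has {γ, α, ζ, η, δ}, leaving only β.
Row 1, column 3: row 1 has {ε, γ, β, η, δ} and column 3 has {ε, γ, ζ, η, δ}, leaving only α.
Row 1, column 5: row 1 has {ε, γ, α, β, η, δ} and column 5 has {ε, α, η, δ}, leaving only ζ.
So row 1 reads: γ ε α η ζ δ β.

γ ε α η ζ δ β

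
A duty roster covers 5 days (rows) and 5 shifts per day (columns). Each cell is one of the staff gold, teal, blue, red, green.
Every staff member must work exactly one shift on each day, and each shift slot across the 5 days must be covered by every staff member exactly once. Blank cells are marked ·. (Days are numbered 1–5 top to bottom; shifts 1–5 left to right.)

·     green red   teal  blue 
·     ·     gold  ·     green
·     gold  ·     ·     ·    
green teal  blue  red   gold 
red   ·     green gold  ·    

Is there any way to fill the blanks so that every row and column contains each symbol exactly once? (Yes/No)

Yes

No day or shift among the givens repeats a symbol, and propagating forced cells runs into no contradiction.
One valid completion exists (for instance, gold green red teal blue / teal red gold blue green / blue gold teal green red / green teal blue red gold / red blue green gold teal).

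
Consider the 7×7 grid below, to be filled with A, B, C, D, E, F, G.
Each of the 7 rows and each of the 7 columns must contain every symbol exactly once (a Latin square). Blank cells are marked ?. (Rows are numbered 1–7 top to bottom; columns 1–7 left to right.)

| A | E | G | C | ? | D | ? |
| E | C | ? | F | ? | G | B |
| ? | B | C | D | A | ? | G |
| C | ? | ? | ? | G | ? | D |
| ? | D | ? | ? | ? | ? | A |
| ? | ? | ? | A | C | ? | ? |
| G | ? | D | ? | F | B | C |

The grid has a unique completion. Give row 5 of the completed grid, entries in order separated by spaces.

B D F G E C A

Row 1, column 5: row 1 has {A, C, D, E, G} and column 5 has {A, C, F, G}, leaving only B.
Row 5, column 5: row 5 has {A, D} and column 5 has {A, B, C, F, G}, leaving only E.
Row 1, column 7: row 1 has {A, B, C, D, E, G} and column 7 has {A, B, C, D, G}, leaving only F.
Row 2, column 3: row 2 has {B, C, E, F, G} and column 3 has {C, D, G}, leaving only A.
Row 2, column 5: row 2 has {A, B, C, E, F, G} and column 5 has {A, B, C, E, F, G}, leaving only D.
Row 3, column 1: row 3 has {A, B, C, D, G} and column 1 has {A, C, E, G}, leaving only F.
Row 5, column 1: row 5 has {A, D, E} and column 1 has {A, C, E, F, G}, leaving only B.
Row 5, column 3: row 5 has {A, B, D, E} and column 3 has {A, C, D, G}, leaving only F.
Row 5, column 4: row 5 has {A, B, D, E, F} and column 4 has {A, C, D, F}, leaving only G.
Row 5, column 6: row 5 has {A, B, D, E, F, G} and column 6 has {B, D, G}, leaving only C.
So row 5 reads: B D F G E C A.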